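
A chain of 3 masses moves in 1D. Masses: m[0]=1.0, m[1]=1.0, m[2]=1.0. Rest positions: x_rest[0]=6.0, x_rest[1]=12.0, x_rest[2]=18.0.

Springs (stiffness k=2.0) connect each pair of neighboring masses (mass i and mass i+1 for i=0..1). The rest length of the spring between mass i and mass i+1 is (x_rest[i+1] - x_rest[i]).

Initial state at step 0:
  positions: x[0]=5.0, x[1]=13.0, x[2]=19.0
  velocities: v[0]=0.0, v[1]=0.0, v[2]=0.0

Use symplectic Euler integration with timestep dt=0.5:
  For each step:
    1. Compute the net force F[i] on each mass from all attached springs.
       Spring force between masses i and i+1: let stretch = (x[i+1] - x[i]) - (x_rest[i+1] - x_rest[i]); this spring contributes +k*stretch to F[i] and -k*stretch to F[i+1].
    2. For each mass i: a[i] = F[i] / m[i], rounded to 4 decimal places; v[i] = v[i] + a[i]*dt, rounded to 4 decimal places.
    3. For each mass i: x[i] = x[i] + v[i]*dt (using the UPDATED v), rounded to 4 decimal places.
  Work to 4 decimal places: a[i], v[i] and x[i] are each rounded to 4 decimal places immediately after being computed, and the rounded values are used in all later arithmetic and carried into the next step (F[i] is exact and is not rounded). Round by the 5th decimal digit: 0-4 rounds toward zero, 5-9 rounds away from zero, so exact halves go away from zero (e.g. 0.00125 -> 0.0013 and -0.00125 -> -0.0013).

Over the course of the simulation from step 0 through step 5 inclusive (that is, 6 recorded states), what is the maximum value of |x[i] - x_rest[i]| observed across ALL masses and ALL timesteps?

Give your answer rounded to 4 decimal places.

Step 0: x=[5.0000 13.0000 19.0000] v=[0.0000 0.0000 0.0000]
Step 1: x=[6.0000 12.0000 19.0000] v=[2.0000 -2.0000 0.0000]
Step 2: x=[7.0000 11.5000 18.5000] v=[2.0000 -1.0000 -1.0000]
Step 3: x=[7.2500 12.2500 17.5000] v=[0.5000 1.5000 -2.0000]
Step 4: x=[7.0000 13.1250 16.8750] v=[-0.5000 1.7500 -1.2500]
Step 5: x=[6.8125 12.8125 17.3750] v=[-0.3750 -0.6250 1.0000]
Max displacement = 1.2500

Answer: 1.2500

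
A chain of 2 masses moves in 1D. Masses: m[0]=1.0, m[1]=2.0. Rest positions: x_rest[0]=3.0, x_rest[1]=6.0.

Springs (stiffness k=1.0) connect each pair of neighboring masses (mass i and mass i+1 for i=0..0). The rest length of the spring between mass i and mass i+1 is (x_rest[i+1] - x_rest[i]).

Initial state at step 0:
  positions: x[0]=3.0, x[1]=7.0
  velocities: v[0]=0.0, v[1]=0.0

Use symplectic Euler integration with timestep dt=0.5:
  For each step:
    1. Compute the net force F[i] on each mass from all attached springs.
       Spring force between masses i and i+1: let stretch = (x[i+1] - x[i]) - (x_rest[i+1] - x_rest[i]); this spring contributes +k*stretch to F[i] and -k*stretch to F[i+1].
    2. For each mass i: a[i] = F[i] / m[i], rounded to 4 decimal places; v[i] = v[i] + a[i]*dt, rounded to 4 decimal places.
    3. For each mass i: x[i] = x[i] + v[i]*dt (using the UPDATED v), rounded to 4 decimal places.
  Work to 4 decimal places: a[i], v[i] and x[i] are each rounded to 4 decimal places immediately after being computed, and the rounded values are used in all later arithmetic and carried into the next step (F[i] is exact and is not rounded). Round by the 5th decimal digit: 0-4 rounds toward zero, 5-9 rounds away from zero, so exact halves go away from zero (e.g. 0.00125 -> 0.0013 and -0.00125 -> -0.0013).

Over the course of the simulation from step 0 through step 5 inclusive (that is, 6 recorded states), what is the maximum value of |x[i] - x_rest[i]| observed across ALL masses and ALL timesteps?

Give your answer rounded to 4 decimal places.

Step 0: x=[3.0000 7.0000] v=[0.0000 0.0000]
Step 1: x=[3.2500 6.8750] v=[0.5000 -0.2500]
Step 2: x=[3.6563 6.6719] v=[0.8125 -0.4063]
Step 3: x=[4.0665 6.4668] v=[0.8203 -0.4102]
Step 4: x=[4.3268 6.3367] v=[0.5205 -0.2603]
Step 5: x=[4.3396 6.3303] v=[0.0255 -0.0128]
Max displacement = 1.3396

Answer: 1.3396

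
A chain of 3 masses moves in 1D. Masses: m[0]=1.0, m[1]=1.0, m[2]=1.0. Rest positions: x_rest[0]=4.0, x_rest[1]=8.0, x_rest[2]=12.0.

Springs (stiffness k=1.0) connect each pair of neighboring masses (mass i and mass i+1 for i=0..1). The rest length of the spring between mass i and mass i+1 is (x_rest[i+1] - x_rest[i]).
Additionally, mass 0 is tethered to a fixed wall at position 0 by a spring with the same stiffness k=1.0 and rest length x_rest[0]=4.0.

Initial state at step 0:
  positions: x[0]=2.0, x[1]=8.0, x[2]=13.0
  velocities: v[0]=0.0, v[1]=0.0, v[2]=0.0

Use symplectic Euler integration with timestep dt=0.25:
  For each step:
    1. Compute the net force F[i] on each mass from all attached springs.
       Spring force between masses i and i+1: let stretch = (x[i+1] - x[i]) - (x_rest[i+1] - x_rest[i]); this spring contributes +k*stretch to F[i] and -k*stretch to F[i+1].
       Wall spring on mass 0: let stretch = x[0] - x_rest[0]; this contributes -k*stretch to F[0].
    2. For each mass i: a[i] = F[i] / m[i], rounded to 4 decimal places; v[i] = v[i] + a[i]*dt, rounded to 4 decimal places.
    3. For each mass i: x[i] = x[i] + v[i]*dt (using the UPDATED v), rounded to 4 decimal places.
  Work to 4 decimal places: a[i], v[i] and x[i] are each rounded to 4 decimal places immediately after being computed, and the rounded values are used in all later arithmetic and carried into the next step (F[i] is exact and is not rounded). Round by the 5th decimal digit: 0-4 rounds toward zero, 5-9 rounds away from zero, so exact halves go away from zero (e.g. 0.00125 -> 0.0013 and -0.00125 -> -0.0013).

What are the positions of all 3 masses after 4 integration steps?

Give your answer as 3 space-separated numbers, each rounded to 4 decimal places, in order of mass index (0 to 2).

Step 0: x=[2.0000 8.0000 13.0000] v=[0.0000 0.0000 0.0000]
Step 1: x=[2.2500 7.9375 12.9375] v=[1.0000 -0.2500 -0.2500]
Step 2: x=[2.7149 7.8320 12.8125] v=[1.8594 -0.4219 -0.5000]
Step 3: x=[3.3299 7.7180 12.6262] v=[2.4600 -0.4561 -0.7451]
Step 4: x=[4.0111 7.6365 12.3832] v=[2.7246 -0.3261 -0.9722]

Answer: 4.0111 7.6365 12.3832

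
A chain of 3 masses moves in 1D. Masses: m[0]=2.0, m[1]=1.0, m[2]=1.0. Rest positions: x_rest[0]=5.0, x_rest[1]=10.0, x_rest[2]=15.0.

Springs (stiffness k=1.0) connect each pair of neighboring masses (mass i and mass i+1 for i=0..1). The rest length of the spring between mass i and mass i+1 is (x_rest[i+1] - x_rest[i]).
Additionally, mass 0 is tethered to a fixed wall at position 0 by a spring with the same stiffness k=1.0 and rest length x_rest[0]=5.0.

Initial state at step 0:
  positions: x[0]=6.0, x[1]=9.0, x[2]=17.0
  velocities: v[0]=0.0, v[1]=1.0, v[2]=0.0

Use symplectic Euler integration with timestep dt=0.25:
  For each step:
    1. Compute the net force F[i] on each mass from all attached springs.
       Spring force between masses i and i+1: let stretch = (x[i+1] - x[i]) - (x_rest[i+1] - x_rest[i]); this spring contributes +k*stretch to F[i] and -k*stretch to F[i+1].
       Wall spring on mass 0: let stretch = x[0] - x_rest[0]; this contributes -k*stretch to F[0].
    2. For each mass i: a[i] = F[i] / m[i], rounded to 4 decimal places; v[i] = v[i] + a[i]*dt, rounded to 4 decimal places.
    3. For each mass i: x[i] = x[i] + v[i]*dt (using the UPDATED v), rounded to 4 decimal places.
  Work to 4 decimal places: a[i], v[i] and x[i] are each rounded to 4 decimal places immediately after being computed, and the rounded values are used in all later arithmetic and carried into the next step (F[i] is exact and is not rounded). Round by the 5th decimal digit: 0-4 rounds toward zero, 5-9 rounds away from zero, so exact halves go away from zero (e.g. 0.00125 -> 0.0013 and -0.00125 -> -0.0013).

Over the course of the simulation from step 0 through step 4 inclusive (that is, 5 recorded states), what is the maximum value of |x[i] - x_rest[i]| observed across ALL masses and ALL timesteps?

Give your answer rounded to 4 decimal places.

Answer: 2.0625

Derivation:
Step 0: x=[6.0000 9.0000 17.0000] v=[0.0000 1.0000 0.0000]
Step 1: x=[5.9063 9.5625 16.8125] v=[-0.3750 2.2500 -0.7500]
Step 2: x=[5.7422 10.3496 16.4844] v=[-0.6563 3.1485 -1.3125]
Step 3: x=[5.5427 11.2322 16.0854] v=[-0.7982 3.5304 -1.5962]
Step 4: x=[5.3477 12.0625 15.6955] v=[-0.7799 3.3213 -1.5595]
Max displacement = 2.0625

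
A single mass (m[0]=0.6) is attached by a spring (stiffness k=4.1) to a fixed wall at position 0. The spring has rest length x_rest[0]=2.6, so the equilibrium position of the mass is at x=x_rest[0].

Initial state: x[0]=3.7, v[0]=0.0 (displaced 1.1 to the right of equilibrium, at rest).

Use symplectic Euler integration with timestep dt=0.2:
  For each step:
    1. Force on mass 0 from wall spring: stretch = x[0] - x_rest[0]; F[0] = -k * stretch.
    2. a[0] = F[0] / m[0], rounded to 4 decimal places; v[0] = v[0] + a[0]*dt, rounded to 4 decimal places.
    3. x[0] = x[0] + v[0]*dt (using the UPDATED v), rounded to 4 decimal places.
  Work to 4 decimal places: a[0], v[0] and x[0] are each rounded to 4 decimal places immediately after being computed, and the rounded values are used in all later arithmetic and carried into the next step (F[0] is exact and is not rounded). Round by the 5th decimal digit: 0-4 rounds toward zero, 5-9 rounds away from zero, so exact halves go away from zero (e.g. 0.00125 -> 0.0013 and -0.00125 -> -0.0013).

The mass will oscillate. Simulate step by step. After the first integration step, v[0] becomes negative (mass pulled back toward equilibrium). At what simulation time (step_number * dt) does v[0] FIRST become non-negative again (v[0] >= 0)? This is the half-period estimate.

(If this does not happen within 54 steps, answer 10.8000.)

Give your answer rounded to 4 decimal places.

Step 0: x=[3.7000] v=[0.0000]
Step 1: x=[3.3993] v=[-1.5033]
Step 2: x=[2.8802] v=[-2.5957]
Step 3: x=[2.2845] v=[-2.9786]
Step 4: x=[1.7750] v=[-2.5474]
Step 5: x=[1.4910] v=[-1.4199]
Step 6: x=[1.5101] v=[0.0957]
First v>=0 after going negative at step 6, time=1.2000

Answer: 1.2000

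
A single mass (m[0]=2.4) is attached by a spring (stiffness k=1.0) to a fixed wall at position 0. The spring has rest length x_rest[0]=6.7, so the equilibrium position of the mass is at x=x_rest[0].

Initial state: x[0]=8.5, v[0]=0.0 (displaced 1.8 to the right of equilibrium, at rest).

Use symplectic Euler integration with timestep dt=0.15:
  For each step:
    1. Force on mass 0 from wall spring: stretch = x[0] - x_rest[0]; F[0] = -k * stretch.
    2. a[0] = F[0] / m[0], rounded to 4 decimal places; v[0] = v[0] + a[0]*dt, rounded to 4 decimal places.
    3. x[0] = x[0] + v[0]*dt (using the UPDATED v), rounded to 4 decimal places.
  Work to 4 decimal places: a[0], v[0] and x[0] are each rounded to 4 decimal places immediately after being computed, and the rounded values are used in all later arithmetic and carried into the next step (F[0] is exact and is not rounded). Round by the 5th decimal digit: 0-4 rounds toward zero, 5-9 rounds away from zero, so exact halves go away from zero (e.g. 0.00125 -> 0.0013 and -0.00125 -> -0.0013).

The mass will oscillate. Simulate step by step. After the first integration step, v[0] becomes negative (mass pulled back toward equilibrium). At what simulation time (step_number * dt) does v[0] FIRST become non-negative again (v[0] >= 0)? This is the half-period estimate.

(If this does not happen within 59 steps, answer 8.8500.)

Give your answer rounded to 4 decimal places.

Step 0: x=[8.5000] v=[0.0000]
Step 1: x=[8.4831] v=[-0.1125]
Step 2: x=[8.4495] v=[-0.2240]
Step 3: x=[8.3995] v=[-0.3334]
Step 4: x=[8.3336] v=[-0.4396]
Step 5: x=[8.2523] v=[-0.5417]
Step 6: x=[8.1565] v=[-0.6387]
Step 7: x=[8.0470] v=[-0.7297]
Step 8: x=[7.9249] v=[-0.8139]
Step 9: x=[7.7913] v=[-0.8905]
Step 10: x=[7.6475] v=[-0.9587]
Step 11: x=[7.4948] v=[-1.0179]
Step 12: x=[7.3347] v=[-1.0676]
Step 13: x=[7.1686] v=[-1.1073]
Step 14: x=[6.9981] v=[-1.1366]
Step 15: x=[6.8248] v=[-1.1552]
Step 16: x=[6.6504] v=[-1.1630]
Step 17: x=[6.4764] v=[-1.1599]
Step 18: x=[6.3045] v=[-1.1459]
Step 19: x=[6.1363] v=[-1.1212]
Step 20: x=[5.9734] v=[-1.0860]
Step 21: x=[5.8173] v=[-1.0406]
Step 22: x=[5.6695] v=[-0.9854]
Step 23: x=[5.5314] v=[-0.9210]
Step 24: x=[5.4042] v=[-0.8480]
Step 25: x=[5.2892] v=[-0.7670]
Step 26: x=[5.1874] v=[-0.6788]
Step 27: x=[5.0998] v=[-0.5843]
Step 28: x=[5.0272] v=[-0.4843]
Step 29: x=[4.9702] v=[-0.3798]
Step 30: x=[4.9294] v=[-0.2717]
Step 31: x=[4.9053] v=[-0.1610]
Step 32: x=[4.8980] v=[-0.0488]
Step 33: x=[4.9076] v=[0.0638]
First v>=0 after going negative at step 33, time=4.9500

Answer: 4.9500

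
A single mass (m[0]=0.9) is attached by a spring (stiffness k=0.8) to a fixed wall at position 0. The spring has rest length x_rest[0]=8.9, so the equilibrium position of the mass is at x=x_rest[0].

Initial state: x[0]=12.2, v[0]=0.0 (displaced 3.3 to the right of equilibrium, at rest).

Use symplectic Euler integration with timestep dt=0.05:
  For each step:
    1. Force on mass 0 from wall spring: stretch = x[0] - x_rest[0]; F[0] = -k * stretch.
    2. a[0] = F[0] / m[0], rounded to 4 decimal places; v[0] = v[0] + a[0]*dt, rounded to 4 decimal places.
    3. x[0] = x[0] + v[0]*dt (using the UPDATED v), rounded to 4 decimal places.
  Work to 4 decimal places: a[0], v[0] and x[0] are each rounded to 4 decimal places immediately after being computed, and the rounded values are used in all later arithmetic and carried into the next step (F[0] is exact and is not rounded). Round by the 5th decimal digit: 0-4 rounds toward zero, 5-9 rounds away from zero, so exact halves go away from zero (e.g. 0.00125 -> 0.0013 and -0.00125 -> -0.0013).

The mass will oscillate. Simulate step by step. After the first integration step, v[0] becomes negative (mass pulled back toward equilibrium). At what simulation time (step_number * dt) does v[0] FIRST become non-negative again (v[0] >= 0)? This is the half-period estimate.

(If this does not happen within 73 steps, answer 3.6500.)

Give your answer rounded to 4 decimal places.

Answer: 3.3500

Derivation:
Step 0: x=[12.2000] v=[0.0000]
Step 1: x=[12.1927] v=[-0.1467]
Step 2: x=[12.1781] v=[-0.2930]
Step 3: x=[12.1562] v=[-0.4387]
Step 4: x=[12.1270] v=[-0.5834]
Step 5: x=[12.0907] v=[-0.7268]
Step 6: x=[12.0473] v=[-0.8686]
Step 7: x=[11.9969] v=[-1.0085]
Step 8: x=[11.9396] v=[-1.1461]
Step 9: x=[11.8755] v=[-1.2812]
Step 10: x=[11.8048] v=[-1.4134]
Step 11: x=[11.7277] v=[-1.5425]
Step 12: x=[11.6443] v=[-1.6682]
Step 13: x=[11.5548] v=[-1.7902]
Step 14: x=[11.4594] v=[-1.9082]
Step 15: x=[11.3583] v=[-2.0220]
Step 16: x=[11.2517] v=[-2.1313]
Step 17: x=[11.1399] v=[-2.2358]
Step 18: x=[11.0231] v=[-2.3354]
Step 19: x=[10.9016] v=[-2.4298]
Step 20: x=[10.7757] v=[-2.5188]
Step 21: x=[10.6456] v=[-2.6022]
Step 22: x=[10.5116] v=[-2.6798]
Step 23: x=[10.3740] v=[-2.7514]
Step 24: x=[10.2332] v=[-2.8169]
Step 25: x=[10.0894] v=[-2.8762]
Step 26: x=[9.9429] v=[-2.9291]
Step 27: x=[9.7941] v=[-2.9755]
Step 28: x=[9.6433] v=[-3.0152]
Step 29: x=[9.4909] v=[-3.0482]
Step 30: x=[9.3372] v=[-3.0745]
Step 31: x=[9.1825] v=[-3.0939]
Step 32: x=[9.0272] v=[-3.1065]
Step 33: x=[8.8716] v=[-3.1122]
Step 34: x=[8.7161] v=[-3.1109]
Step 35: x=[8.5610] v=[-3.1027]
Step 36: x=[8.4066] v=[-3.0876]
Step 37: x=[8.2533] v=[-3.0657]
Step 38: x=[8.1015] v=[-3.0370]
Step 39: x=[7.9514] v=[-3.0015]
Step 40: x=[7.8034] v=[-2.9593]
Step 41: x=[7.6579] v=[-2.9106]
Step 42: x=[7.5151] v=[-2.8554]
Step 43: x=[7.3754] v=[-2.7939]
Step 44: x=[7.2391] v=[-2.7261]
Step 45: x=[7.1065] v=[-2.6523]
Step 46: x=[6.9779] v=[-2.5726]
Step 47: x=[6.8535] v=[-2.4872]
Step 48: x=[6.7337] v=[-2.3962]
Step 49: x=[6.6187] v=[-2.2999]
Step 50: x=[6.5088] v=[-2.1985]
Step 51: x=[6.4042] v=[-2.0922]
Step 52: x=[6.3051] v=[-1.9813]
Step 53: x=[6.2118] v=[-1.8660]
Step 54: x=[6.1245] v=[-1.7465]
Step 55: x=[6.0433] v=[-1.6231]
Step 56: x=[5.9685] v=[-1.4961]
Step 57: x=[5.9002] v=[-1.3658]
Step 58: x=[5.8386] v=[-1.2325]
Step 59: x=[5.7838] v=[-1.0964]
Step 60: x=[5.7359] v=[-0.9579]
Step 61: x=[5.6950] v=[-0.8173]
Step 62: x=[5.6613] v=[-0.6749]
Step 63: x=[5.6348] v=[-0.5310]
Step 64: x=[5.6155] v=[-0.3859]
Step 65: x=[5.6035] v=[-0.2399]
Step 66: x=[5.5988] v=[-0.0934]
Step 67: x=[5.6015] v=[0.0533]
First v>=0 after going negative at step 67, time=3.3500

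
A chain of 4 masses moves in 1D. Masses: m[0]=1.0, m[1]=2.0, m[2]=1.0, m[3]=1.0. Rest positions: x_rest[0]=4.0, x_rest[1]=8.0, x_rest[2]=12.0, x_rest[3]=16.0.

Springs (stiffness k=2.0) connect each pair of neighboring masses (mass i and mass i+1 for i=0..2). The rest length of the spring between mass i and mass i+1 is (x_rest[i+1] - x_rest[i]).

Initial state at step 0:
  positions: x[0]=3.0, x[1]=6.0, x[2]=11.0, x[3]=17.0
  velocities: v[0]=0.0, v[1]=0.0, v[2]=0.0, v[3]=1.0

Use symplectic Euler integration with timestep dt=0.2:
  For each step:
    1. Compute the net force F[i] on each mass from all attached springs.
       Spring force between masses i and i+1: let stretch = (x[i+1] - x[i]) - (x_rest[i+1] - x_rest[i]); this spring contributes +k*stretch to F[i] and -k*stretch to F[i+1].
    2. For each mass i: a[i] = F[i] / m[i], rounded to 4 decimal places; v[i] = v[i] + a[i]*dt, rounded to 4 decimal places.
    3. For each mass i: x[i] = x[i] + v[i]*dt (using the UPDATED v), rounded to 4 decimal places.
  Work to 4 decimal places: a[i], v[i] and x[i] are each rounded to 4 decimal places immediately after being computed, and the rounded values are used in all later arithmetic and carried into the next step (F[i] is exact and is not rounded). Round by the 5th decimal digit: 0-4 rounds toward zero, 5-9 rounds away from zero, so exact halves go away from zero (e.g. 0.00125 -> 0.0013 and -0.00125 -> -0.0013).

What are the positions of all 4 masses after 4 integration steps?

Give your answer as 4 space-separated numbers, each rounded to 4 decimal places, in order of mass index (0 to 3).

Answer: 2.3815 6.7095 11.6777 16.3219

Derivation:
Step 0: x=[3.0000 6.0000 11.0000 17.0000] v=[0.0000 0.0000 0.0000 1.0000]
Step 1: x=[2.9200 6.0800 11.0800 17.0400] v=[-0.4000 0.4000 0.4000 0.2000]
Step 2: x=[2.7728 6.2336 11.2368 16.9232] v=[-0.7360 0.7680 0.7840 -0.5840]
Step 3: x=[2.5825 6.4489 11.4483 16.6715] v=[-0.9517 1.0765 1.0573 -1.2586]
Step 4: x=[2.3815 6.7095 11.6777 16.3219] v=[-1.0051 1.3031 1.1468 -1.7479]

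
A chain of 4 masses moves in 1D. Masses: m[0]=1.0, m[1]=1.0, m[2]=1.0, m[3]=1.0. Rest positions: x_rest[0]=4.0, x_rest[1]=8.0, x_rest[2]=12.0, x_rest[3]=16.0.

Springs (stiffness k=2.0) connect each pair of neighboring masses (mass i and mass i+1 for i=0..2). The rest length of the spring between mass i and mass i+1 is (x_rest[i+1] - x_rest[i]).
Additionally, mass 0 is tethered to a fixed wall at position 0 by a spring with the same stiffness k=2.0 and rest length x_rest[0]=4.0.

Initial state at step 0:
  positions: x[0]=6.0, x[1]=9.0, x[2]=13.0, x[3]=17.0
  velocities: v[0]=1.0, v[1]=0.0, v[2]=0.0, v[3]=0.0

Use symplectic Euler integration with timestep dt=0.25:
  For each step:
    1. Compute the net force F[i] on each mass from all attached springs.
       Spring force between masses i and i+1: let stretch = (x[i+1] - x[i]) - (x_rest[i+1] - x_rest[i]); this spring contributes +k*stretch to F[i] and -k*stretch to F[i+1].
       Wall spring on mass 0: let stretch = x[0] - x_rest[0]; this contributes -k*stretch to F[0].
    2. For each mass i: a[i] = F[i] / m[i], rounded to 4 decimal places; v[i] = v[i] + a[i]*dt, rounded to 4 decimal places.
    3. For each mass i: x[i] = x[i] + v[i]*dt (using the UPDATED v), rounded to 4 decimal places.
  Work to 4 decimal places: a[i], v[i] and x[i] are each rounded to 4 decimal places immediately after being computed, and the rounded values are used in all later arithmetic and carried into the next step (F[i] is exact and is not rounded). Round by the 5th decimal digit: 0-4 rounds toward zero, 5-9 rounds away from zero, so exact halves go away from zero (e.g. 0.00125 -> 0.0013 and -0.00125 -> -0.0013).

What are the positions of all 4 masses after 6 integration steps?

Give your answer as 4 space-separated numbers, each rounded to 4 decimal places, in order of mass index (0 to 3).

Answer: 3.4078 8.9339 13.3933 17.1029

Derivation:
Step 0: x=[6.0000 9.0000 13.0000 17.0000] v=[1.0000 0.0000 0.0000 0.0000]
Step 1: x=[5.8750 9.1250 13.0000 17.0000] v=[-0.5000 0.5000 0.0000 0.0000]
Step 2: x=[5.4219 9.3281 13.0156 17.0000] v=[-1.8125 0.8125 0.0625 0.0000]
Step 3: x=[4.7793 9.5039 13.0684 17.0020] v=[-2.5704 0.7032 0.2110 0.0078]
Step 4: x=[4.1299 9.5347 13.1673 17.0123] v=[-2.5978 0.1232 0.3956 0.0410]
Step 5: x=[3.6398 9.3440 13.2928 17.0419] v=[-1.9604 -0.7629 0.5018 0.1185]
Step 6: x=[3.4078 8.9339 13.3933 17.1029] v=[-0.9282 -1.6406 0.4020 0.2440]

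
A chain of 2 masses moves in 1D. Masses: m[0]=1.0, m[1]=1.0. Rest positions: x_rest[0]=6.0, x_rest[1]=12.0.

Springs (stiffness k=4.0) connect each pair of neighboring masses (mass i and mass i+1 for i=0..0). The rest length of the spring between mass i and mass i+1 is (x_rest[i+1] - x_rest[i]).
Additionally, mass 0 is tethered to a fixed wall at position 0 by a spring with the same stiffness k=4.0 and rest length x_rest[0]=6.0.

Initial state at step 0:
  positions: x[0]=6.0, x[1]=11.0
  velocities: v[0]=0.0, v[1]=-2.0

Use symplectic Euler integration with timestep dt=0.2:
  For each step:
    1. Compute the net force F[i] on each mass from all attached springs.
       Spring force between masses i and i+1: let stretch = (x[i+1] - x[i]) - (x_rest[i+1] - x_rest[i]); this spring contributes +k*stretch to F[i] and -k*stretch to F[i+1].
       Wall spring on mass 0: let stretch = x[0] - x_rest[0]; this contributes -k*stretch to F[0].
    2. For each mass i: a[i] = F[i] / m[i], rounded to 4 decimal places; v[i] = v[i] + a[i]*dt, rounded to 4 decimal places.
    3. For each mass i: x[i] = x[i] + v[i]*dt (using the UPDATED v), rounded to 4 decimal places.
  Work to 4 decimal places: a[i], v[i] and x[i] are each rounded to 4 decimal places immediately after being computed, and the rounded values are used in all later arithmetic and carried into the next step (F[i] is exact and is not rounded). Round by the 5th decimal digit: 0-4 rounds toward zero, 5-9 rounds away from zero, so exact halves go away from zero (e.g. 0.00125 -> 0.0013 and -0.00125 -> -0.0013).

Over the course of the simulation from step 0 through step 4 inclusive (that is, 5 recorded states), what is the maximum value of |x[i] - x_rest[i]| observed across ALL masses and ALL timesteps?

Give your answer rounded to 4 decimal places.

Answer: 1.3072

Derivation:
Step 0: x=[6.0000 11.0000] v=[0.0000 -2.0000]
Step 1: x=[5.8400 10.7600] v=[-0.8000 -1.2000]
Step 2: x=[5.5328 10.6928] v=[-1.5360 -0.3360]
Step 3: x=[5.1660 10.7600] v=[-1.8342 0.3360]
Step 4: x=[4.8676 10.8922] v=[-1.4918 0.6608]
Max displacement = 1.3072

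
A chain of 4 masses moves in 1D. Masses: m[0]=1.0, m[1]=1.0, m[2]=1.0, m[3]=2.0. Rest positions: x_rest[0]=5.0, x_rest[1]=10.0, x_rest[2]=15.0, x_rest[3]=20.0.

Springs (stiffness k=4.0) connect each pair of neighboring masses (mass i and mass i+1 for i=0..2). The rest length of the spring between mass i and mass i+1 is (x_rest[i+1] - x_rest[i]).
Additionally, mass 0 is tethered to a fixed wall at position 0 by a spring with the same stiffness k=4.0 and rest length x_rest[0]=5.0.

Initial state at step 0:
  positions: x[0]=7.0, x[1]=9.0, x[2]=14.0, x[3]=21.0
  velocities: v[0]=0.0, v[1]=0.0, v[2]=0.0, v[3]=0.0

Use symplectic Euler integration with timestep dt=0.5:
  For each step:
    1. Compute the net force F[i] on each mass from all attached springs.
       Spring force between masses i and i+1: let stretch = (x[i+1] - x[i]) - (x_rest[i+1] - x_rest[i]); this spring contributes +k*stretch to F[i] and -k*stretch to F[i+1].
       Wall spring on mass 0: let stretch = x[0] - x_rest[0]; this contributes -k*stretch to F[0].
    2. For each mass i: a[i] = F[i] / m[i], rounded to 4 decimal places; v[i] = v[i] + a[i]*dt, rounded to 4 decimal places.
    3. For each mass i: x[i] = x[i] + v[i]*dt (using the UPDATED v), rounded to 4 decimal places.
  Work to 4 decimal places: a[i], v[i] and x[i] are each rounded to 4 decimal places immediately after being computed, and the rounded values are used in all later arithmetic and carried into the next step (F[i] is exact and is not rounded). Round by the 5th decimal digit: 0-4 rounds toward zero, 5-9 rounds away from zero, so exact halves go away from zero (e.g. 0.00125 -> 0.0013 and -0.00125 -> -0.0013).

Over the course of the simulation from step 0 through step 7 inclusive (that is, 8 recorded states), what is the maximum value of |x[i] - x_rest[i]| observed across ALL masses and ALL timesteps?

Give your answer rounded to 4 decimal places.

Answer: 3.3750

Derivation:
Step 0: x=[7.0000 9.0000 14.0000 21.0000] v=[0.0000 0.0000 0.0000 0.0000]
Step 1: x=[2.0000 12.0000 16.0000 20.0000] v=[-10.0000 6.0000 4.0000 -2.0000]
Step 2: x=[5.0000 9.0000 18.0000 19.5000] v=[6.0000 -6.0000 4.0000 -1.0000]
Step 3: x=[7.0000 11.0000 12.5000 20.7500] v=[4.0000 4.0000 -11.0000 2.5000]
Step 4: x=[6.0000 10.5000 13.7500 20.3750] v=[-2.0000 -1.0000 2.5000 -0.7500]
Step 5: x=[3.5000 8.7500 18.3750 19.1875] v=[-5.0000 -3.5000 9.2500 -2.3750]
Step 6: x=[2.7500 11.3750 14.1875 20.0938] v=[-1.5000 5.2500 -8.3750 1.8125]
Step 7: x=[7.8750 8.1875 13.0938 20.5469] v=[10.2500 -6.3750 -2.1874 0.9062]
Max displacement = 3.3750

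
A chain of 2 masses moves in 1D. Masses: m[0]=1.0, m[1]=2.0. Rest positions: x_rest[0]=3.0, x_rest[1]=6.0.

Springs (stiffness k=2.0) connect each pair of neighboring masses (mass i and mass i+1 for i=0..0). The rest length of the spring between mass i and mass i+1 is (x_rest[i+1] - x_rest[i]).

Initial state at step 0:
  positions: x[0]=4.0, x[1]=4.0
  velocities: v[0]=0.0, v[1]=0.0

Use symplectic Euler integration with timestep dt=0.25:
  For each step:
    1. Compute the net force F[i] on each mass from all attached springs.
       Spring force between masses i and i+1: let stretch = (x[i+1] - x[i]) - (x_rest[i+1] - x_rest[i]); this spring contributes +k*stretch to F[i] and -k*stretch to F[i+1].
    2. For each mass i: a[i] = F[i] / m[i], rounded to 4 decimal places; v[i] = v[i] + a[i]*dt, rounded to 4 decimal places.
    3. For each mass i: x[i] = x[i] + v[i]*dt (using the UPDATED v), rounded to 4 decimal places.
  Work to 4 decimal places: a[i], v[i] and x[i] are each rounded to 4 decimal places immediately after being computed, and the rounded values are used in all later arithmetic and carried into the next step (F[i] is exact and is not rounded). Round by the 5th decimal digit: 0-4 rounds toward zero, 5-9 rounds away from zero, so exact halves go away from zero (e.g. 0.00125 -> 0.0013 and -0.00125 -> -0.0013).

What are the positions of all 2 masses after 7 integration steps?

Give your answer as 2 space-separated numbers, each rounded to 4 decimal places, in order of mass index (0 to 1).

Answer: -0.0308 6.0156

Derivation:
Step 0: x=[4.0000 4.0000] v=[0.0000 0.0000]
Step 1: x=[3.6250 4.1875] v=[-1.5000 0.7500]
Step 2: x=[2.9453 4.5274] v=[-2.7188 1.3594]
Step 3: x=[2.0884 4.9559] v=[-3.4278 1.7139]
Step 4: x=[1.2149 5.3927] v=[-3.4941 1.7470]
Step 5: x=[0.4886 5.7559] v=[-2.9052 1.4526]
Step 6: x=[0.0457 5.9774] v=[-1.7716 0.8858]
Step 7: x=[-0.0308 6.0156] v=[-0.3058 0.1529]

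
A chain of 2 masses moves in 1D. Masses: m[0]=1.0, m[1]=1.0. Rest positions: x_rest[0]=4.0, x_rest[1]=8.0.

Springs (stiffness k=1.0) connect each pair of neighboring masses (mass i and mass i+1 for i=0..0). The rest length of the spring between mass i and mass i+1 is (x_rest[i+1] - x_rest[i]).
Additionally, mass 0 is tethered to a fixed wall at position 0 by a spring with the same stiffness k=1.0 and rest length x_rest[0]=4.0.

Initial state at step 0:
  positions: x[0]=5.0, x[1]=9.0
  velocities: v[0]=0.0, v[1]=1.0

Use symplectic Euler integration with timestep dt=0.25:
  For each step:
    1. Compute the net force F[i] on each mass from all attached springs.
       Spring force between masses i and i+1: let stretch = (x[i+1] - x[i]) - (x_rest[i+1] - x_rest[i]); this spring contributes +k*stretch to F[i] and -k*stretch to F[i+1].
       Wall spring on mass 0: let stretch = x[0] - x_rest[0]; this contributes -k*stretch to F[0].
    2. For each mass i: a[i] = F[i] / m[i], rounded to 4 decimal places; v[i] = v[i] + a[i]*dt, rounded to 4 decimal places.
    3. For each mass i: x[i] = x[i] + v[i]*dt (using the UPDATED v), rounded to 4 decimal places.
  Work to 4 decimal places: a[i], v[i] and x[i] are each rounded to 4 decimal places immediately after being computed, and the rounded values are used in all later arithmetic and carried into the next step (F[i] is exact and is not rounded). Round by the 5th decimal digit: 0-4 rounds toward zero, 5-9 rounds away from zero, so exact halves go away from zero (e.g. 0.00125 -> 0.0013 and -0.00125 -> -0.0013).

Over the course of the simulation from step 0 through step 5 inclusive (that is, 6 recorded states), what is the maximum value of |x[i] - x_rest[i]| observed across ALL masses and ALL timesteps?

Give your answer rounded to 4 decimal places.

Step 0: x=[5.0000 9.0000] v=[0.0000 1.0000]
Step 1: x=[4.9375 9.2500] v=[-0.2500 1.0000]
Step 2: x=[4.8359 9.4805] v=[-0.4063 0.9219]
Step 3: x=[4.7224 9.6707] v=[-0.4541 0.7608]
Step 4: x=[4.6230 9.8016] v=[-0.3976 0.5237]
Step 5: x=[4.5583 9.8589] v=[-0.2587 0.2291]
Max displacement = 1.8589

Answer: 1.8589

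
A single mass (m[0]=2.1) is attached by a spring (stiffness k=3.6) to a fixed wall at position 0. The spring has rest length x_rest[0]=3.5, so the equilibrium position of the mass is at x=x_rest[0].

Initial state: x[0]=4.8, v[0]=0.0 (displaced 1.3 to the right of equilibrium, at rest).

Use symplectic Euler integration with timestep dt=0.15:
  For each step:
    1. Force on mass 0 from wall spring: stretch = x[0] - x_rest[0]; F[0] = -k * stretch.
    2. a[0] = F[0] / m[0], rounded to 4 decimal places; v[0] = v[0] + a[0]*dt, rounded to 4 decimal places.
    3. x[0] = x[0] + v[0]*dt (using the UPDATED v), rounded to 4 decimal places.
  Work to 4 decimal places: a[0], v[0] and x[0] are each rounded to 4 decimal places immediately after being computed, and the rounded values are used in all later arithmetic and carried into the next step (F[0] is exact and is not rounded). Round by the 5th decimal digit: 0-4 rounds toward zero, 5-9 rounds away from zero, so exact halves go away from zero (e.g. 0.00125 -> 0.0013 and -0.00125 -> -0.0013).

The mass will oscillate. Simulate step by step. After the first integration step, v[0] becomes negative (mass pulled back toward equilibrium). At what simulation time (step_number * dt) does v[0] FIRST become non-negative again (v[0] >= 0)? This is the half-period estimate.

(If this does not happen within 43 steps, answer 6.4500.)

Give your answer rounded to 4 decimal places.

Answer: 2.4000

Derivation:
Step 0: x=[4.8000] v=[0.0000]
Step 1: x=[4.7499] v=[-0.3343]
Step 2: x=[4.6515] v=[-0.6557]
Step 3: x=[4.5087] v=[-0.9518]
Step 4: x=[4.3270] v=[-1.2112]
Step 5: x=[4.1134] v=[-1.4239]
Step 6: x=[3.8762] v=[-1.5816]
Step 7: x=[3.6245] v=[-1.6783]
Step 8: x=[3.3680] v=[-1.7103]
Step 9: x=[3.1165] v=[-1.6764]
Step 10: x=[2.8798] v=[-1.5778]
Step 11: x=[2.6671] v=[-1.4183]
Step 12: x=[2.4865] v=[-1.2041]
Step 13: x=[2.3450] v=[-0.9435]
Step 14: x=[2.2480] v=[-0.6465]
Step 15: x=[2.1993] v=[-0.3246]
Step 16: x=[2.2008] v=[0.0099]
First v>=0 after going negative at step 16, time=2.4000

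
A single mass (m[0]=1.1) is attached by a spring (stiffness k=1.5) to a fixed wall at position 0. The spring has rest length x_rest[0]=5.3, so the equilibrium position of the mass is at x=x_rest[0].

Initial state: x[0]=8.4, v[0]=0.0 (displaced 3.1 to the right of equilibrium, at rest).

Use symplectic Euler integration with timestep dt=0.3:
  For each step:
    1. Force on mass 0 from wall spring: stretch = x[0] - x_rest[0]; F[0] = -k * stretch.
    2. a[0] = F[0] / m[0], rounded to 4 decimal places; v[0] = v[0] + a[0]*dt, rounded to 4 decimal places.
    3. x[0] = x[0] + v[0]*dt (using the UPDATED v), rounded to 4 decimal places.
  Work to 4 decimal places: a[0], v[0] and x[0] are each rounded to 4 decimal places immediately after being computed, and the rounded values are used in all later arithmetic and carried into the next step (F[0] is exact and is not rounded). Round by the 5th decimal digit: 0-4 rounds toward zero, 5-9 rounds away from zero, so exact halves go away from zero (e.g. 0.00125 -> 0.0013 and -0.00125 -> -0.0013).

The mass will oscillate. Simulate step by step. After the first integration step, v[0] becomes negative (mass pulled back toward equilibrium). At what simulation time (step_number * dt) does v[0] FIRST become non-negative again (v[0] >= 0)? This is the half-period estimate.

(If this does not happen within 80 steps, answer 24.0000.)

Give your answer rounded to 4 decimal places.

Step 0: x=[8.4000] v=[0.0000]
Step 1: x=[8.0195] v=[-1.2682]
Step 2: x=[7.3053] v=[-2.3807]
Step 3: x=[6.3450] v=[-3.2011]
Step 4: x=[5.2564] v=[-3.6286]
Step 5: x=[4.1732] v=[-3.6108]
Step 6: x=[3.2282] v=[-3.1499]
Step 7: x=[2.5375] v=[-2.3023]
Step 8: x=[2.1858] v=[-1.1722]
Step 9: x=[2.2163] v=[0.1018]
First v>=0 after going negative at step 9, time=2.7000

Answer: 2.7000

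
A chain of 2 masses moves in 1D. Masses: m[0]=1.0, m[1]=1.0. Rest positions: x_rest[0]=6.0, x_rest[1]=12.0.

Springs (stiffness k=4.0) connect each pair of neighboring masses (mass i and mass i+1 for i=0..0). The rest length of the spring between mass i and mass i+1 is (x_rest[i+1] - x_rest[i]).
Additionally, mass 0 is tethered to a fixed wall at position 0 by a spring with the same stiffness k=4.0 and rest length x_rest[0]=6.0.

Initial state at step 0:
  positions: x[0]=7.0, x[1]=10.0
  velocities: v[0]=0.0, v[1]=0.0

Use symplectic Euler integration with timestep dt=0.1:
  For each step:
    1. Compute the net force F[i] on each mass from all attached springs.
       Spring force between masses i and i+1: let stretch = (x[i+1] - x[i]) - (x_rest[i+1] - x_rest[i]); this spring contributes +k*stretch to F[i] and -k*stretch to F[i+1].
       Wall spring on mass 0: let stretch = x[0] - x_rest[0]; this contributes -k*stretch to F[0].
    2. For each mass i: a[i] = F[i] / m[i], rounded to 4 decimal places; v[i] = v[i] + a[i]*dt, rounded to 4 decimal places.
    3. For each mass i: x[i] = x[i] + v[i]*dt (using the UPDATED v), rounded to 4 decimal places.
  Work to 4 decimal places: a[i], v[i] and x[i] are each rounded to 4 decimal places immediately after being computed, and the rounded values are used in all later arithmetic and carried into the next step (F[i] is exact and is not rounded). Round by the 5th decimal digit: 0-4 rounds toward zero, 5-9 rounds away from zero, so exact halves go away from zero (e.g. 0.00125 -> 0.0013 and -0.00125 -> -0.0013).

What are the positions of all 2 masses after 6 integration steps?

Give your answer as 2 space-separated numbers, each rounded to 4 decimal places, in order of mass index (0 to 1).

Answer: 4.7247 11.8275

Derivation:
Step 0: x=[7.0000 10.0000] v=[0.0000 0.0000]
Step 1: x=[6.8400 10.1200] v=[-1.6000 1.2000]
Step 2: x=[6.5376 10.3488] v=[-3.0240 2.2880]
Step 3: x=[6.1261 10.6652] v=[-4.1146 3.1635]
Step 4: x=[5.6512 11.0400] v=[-4.7494 3.7479]
Step 5: x=[5.1658 11.4392] v=[-4.8544 3.9924]
Step 6: x=[4.7247 11.8275] v=[-4.4114 3.8830]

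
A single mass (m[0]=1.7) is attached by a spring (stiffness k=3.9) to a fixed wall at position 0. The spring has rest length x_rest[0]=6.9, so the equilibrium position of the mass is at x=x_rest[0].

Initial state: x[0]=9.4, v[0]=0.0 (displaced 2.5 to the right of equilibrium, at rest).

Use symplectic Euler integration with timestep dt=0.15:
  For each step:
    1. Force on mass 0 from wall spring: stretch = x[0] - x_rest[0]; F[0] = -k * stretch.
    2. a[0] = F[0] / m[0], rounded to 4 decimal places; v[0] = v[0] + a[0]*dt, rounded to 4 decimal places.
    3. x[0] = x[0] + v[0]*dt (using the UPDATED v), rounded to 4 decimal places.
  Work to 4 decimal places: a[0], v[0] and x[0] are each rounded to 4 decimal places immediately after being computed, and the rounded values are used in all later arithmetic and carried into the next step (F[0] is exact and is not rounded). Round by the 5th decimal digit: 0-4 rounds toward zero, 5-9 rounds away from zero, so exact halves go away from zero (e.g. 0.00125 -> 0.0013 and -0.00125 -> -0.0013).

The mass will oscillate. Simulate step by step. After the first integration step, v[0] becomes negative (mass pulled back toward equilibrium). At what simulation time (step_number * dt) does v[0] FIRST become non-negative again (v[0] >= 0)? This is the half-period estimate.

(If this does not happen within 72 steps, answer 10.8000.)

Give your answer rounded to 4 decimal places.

Answer: 2.1000

Derivation:
Step 0: x=[9.4000] v=[0.0000]
Step 1: x=[9.2710] v=[-0.8603]
Step 2: x=[9.0196] v=[-1.6762]
Step 3: x=[8.6588] v=[-2.4056]
Step 4: x=[8.2072] v=[-3.0108]
Step 5: x=[7.6881] v=[-3.4606]
Step 6: x=[7.1283] v=[-3.7318]
Step 7: x=[6.5567] v=[-3.8104]
Step 8: x=[6.0029] v=[-3.6923]
Step 9: x=[5.4954] v=[-3.3836]
Step 10: x=[5.0604] v=[-2.9003]
Step 11: x=[4.7203] v=[-2.2673]
Step 12: x=[4.4927] v=[-1.5172]
Step 13: x=[4.3894] v=[-0.6888]
Step 14: x=[4.4157] v=[0.1751]
First v>=0 after going negative at step 14, time=2.1000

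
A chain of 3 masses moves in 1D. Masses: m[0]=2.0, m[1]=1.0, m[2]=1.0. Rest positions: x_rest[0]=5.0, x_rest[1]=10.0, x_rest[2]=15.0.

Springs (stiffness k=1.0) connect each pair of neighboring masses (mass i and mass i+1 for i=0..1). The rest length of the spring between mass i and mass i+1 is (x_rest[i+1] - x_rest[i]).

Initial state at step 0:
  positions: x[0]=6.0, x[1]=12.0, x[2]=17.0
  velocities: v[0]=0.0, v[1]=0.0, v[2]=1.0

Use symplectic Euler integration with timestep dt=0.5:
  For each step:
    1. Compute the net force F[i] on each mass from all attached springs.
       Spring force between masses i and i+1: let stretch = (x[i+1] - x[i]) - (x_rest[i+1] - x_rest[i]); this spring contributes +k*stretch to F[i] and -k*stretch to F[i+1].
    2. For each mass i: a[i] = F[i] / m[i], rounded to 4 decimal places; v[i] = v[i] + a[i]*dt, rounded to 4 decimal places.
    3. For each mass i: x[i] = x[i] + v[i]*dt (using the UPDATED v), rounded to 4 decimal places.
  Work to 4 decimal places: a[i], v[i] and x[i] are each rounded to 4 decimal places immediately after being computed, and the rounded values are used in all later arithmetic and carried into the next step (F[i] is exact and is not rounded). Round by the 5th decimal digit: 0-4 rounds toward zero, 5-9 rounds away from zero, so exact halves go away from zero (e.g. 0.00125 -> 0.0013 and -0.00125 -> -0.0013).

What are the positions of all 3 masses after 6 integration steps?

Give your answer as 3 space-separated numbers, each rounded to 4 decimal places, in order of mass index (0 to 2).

Step 0: x=[6.0000 12.0000 17.0000] v=[0.0000 0.0000 1.0000]
Step 1: x=[6.1250 11.7500 17.5000] v=[0.2500 -0.5000 1.0000]
Step 2: x=[6.3282 11.5313 17.8125] v=[0.4063 -0.4375 0.6250]
Step 3: x=[6.5568 11.5821 17.8047] v=[0.4571 0.1016 -0.0156]
Step 4: x=[6.7886 11.9323 17.4913] v=[0.4635 0.7003 -0.6269]
Step 5: x=[7.0384 12.3863 17.0381] v=[0.4995 0.9080 -0.9064]
Step 6: x=[7.3317 12.6663 16.6720] v=[0.5865 0.5600 -0.7323]

Answer: 7.3317 12.6663 16.6720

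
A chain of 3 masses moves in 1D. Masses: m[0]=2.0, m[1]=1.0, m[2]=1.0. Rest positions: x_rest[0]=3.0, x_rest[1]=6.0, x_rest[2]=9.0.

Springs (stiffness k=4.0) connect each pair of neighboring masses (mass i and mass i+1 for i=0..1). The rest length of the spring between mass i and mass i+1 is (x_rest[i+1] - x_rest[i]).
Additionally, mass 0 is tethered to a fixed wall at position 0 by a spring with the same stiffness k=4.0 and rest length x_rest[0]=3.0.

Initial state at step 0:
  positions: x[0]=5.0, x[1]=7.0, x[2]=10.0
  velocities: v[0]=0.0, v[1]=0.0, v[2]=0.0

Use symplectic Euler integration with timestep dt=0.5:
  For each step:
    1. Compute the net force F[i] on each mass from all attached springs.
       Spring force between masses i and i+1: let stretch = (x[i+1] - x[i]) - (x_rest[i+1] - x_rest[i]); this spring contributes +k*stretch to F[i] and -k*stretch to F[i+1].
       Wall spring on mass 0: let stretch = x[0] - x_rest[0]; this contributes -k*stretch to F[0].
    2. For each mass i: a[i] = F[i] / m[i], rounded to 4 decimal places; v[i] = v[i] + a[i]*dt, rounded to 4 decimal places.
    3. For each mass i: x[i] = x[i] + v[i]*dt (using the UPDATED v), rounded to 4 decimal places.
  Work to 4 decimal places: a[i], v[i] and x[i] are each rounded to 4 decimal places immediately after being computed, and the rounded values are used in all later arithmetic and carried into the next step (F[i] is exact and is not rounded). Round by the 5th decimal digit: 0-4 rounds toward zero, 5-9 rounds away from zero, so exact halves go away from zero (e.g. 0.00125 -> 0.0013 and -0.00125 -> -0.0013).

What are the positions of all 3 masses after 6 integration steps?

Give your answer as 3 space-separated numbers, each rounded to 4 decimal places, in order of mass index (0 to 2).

Step 0: x=[5.0000 7.0000 10.0000] v=[0.0000 0.0000 0.0000]
Step 1: x=[3.5000 8.0000 10.0000] v=[-3.0000 2.0000 0.0000]
Step 2: x=[2.5000 6.5000 11.0000] v=[-2.0000 -3.0000 2.0000]
Step 3: x=[2.2500 5.5000 10.5000] v=[-0.5000 -2.0000 -1.0000]
Step 4: x=[2.5000 6.2500 8.0000] v=[0.5000 1.5000 -5.0000]
Step 5: x=[3.3750 5.0000 6.7500] v=[1.7500 -2.5000 -2.5000]
Step 6: x=[3.3750 3.8750 6.7500] v=[0.0000 -2.2500 0.0000]

Answer: 3.3750 3.8750 6.7500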